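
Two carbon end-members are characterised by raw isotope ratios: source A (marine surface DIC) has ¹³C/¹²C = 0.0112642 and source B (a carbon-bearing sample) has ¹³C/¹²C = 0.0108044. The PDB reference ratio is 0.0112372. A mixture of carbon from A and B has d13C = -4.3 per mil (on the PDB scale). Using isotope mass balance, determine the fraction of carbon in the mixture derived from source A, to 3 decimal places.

0.836

δ_A = (0.0112642/0.0112372 − 1)×1000 = (1.002403 − 1)×1000 = 2.403 per mil
δ_B = (0.0108044/0.0112372 − 1)×1000 = (0.961485 − 1)×1000 = -38.515 per mil
f_A = (δ_mix − δ_B)/(δ_A − δ_B) = (-4.3 − (-38.515))/(2.403 − (-38.515))
f_A = 34.215 / 40.918 = 0.8362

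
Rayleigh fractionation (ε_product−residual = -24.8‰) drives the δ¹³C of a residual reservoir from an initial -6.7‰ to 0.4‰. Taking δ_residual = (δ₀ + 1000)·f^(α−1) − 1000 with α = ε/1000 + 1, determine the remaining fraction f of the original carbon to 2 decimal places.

0.75

α − 1 = ε/1000 = -0.0248
(δ_res + 1000)/(δ₀ + 1000) = (0.4 + 1000)/(-6.7 + 1000) = 1000.4/993.3 = 1.007148
f = 1.007148^(1/-0.0248) = exp(ln(1.007148)/-0.0248) = exp(0.00712/-0.0248)
f = exp(-0.2872) = 0.7504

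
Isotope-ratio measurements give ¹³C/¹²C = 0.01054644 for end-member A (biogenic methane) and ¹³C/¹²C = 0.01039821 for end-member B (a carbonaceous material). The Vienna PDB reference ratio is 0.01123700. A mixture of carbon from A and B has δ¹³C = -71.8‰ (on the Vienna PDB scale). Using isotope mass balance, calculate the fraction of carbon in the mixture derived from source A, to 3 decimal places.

0.216

δ_A = (0.01054644/0.01123700 − 1)×1000 = (0.938546 − 1)×1000 = -61.454‰
δ_B = (0.01039821/0.01123700 − 1)×1000 = (0.925355 − 1)×1000 = -74.645‰
f_A = (δ_mix − δ_B)/(δ_A − δ_B) = (-71.8 − (-74.645))/(-61.454 − (-74.645))
f_A = 2.845 / 13.191 = 0.2157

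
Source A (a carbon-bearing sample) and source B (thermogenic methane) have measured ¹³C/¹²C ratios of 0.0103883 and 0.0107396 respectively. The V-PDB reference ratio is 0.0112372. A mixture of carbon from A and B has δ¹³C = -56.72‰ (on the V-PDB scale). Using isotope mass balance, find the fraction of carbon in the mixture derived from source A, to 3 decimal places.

δ_A = (0.0103883/0.0112372 − 1)×1000 = (0.924456 − 1)×1000 = -75.544‰
δ_B = (0.0107396/0.0112372 − 1)×1000 = (0.955719 − 1)×1000 = -44.281‰
f_A = (δ_mix − δ_B)/(δ_A − δ_B) = (-56.72 − (-44.281))/(-75.544 − (-44.281))
f_A = -12.439 / -31.262 = 0.3979

0.398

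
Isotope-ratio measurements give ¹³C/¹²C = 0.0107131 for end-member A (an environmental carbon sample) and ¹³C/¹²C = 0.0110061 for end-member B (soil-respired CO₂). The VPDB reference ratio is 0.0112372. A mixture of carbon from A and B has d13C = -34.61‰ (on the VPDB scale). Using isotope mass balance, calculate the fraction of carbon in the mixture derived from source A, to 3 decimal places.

0.539

δ_A = (0.0107131/0.0112372 − 1)×1000 = (0.953360 − 1)×1000 = -46.640‰
δ_B = (0.0110061/0.0112372 − 1)×1000 = (0.979434 − 1)×1000 = -20.566‰
f_A = (δ_mix − δ_B)/(δ_A − δ_B) = (-34.61 − (-20.566))/(-46.640 − (-20.566))
f_A = -14.044 / -26.074 = 0.5386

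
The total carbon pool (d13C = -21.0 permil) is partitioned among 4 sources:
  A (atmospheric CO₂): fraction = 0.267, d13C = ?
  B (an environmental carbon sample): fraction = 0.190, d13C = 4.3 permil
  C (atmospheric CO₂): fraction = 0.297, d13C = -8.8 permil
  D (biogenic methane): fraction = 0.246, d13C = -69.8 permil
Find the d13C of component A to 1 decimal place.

Isotope mass balance: δ_bulk = Σ fᵢ·δᵢ.
-21.0 = 0.267×δ_A + 0.190×(4.3) + 0.297×(-8.8) + 0.246×(-69.8)
0.267·δ_A = -21.0 − (-18.967) = -2.033
δ_A = -2.033 / 0.267 = -7.61 permil

-7.6 permil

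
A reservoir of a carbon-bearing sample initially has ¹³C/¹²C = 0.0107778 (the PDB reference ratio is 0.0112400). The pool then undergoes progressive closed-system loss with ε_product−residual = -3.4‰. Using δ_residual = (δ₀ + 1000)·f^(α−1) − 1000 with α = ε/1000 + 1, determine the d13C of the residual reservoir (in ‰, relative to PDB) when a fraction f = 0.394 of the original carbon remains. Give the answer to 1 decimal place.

-38.1‰

δ₀ = (0.0107778/0.0112400 − 1)×1000 = (0.958879 − 1)×1000 = -41.121‰
α − 1 = ε/1000 = -0.0034
f^(α−1) = 0.394^(-0.0034) = 1.003172
δ_res = (-41.121 + 1000) × 1.003172 − 1000 = 961.920 − 1000 = -38.08‰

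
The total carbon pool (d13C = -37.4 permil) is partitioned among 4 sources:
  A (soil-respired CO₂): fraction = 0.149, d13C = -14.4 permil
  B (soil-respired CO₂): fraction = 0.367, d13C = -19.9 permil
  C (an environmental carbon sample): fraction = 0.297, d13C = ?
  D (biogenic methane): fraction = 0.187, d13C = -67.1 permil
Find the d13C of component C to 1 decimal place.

-51.9 permil

Isotope mass balance: δ_bulk = Σ fᵢ·δᵢ.
-37.4 = 0.149×(-14.4) + 0.367×(-19.9) + 0.297×δ_C + 0.187×(-67.1)
0.297·δ_C = -37.4 − (-21.997) = -15.403
δ_C = -15.403 / 0.297 = -51.86 permil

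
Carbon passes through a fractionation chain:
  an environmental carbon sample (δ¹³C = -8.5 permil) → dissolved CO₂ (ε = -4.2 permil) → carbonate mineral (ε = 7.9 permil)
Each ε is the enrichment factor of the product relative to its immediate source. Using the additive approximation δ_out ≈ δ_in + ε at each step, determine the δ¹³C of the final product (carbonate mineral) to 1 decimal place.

step 1: δ ≈ -8.5 + (-4.2) = -12.7 permil
step 2: δ ≈ -12.7 + (7.9) = -4.8 permil

-4.8 permil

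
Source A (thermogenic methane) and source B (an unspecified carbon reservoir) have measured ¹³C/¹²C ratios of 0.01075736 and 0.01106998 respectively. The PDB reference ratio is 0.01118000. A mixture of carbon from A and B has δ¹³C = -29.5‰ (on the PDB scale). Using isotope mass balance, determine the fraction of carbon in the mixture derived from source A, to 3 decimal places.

δ_A = (0.01075736/0.01118000 − 1)×1000 = (0.962197 − 1)×1000 = -37.803‰
δ_B = (0.01106998/0.01118000 − 1)×1000 = (0.990159 − 1)×1000 = -9.841‰
f_A = (δ_mix − δ_B)/(δ_A − δ_B) = (-29.5 − (-9.841))/(-37.803 − (-9.841))
f_A = -19.659 / -27.962 = 0.7031

0.703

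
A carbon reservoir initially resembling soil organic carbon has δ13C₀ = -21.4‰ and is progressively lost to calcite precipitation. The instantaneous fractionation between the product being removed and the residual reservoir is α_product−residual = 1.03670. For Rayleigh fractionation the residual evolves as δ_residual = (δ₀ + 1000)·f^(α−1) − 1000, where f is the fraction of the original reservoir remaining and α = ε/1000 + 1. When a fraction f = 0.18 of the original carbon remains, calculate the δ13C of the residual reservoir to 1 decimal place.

-81.1‰

Rayleigh residual: δ_res = (δ₀ + 1000)·f^(α−1) − 1000
α − 1 = 0.03670
f^(α−1) = 0.18^(0.03670) = 0.939006
δ_res = (-21.4 + 1000) × 0.939006 − 1000 = 918.912 − 1000 = -81.09‰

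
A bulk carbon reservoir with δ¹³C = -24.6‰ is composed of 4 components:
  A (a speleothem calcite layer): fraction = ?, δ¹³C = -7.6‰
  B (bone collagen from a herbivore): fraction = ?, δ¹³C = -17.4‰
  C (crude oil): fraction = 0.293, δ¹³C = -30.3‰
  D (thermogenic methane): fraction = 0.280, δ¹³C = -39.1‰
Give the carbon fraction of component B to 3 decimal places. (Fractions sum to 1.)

0.156

Let f_B and f_A be the unknown fractions; fractions sum to 1 so f_B + f_A = 0.427.
Mass balance: Σ fᵢ·δᵢ = δ_bulk ⇒ f_B·(-17.4) + f_A·(-7.6) = -24.6 − (-19.826) = -4.774
Substitute f_A = 0.427 − f_B:
f_B·(-17.4 − -7.6) = -4.774 − 0.427×(-7.6) = -1.529
f_B = -1.529 / -9.8 = 0.1560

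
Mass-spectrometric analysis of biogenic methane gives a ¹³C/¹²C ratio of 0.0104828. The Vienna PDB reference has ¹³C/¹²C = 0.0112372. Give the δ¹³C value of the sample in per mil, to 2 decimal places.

-67.13 per mil

δ¹³C = (R_sample / R_standard − 1) × 1000
R_sample / R_standard = 0.0104828 / 0.0112372 = 0.932866
δ¹³C = (0.932866 − 1) × 1000 = -67.134 per mil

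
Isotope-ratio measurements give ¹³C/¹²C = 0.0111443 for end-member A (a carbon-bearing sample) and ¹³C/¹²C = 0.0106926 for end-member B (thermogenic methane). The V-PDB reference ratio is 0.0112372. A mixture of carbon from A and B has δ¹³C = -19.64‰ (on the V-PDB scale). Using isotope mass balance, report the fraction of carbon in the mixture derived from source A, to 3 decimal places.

δ_A = (0.0111443/0.0112372 − 1)×1000 = (0.991733 − 1)×1000 = -8.267‰
δ_B = (0.0106926/0.0112372 − 1)×1000 = (0.951536 − 1)×1000 = -48.464‰
f_A = (δ_mix − δ_B)/(δ_A − δ_B) = (-19.64 − (-48.464))/(-8.267 − (-48.464))
f_A = 28.824 / 40.197 = 0.7171

0.717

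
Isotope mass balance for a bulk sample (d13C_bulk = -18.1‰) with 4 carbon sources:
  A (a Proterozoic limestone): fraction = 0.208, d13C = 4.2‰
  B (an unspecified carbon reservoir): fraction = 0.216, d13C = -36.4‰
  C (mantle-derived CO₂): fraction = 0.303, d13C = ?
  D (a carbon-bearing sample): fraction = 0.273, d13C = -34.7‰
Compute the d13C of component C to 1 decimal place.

Isotope mass balance: δ_bulk = Σ fᵢ·δᵢ.
-18.1 = 0.208×(4.2) + 0.216×(-36.4) + 0.303×δ_C + 0.273×(-34.7)
0.303·δ_C = -18.1 − (-16.462) = -1.638
δ_C = -1.638 / 0.303 = -5.41‰

-5.4‰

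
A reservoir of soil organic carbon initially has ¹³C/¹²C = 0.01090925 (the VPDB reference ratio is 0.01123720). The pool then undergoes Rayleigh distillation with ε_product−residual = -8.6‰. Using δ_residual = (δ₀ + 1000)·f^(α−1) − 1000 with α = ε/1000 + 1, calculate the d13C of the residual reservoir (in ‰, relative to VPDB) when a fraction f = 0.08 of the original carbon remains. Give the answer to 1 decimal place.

-7.9‰

δ₀ = (0.01090925/0.01123720 − 1)×1000 = (0.970816 − 1)×1000 = -29.184‰
α − 1 = ε/1000 = -0.0086
f^(α−1) = 0.08^(-0.0086) = 1.021959
δ_res = (-29.184 + 1000) × 1.021959 − 1000 = 992.134 − 1000 = -7.87‰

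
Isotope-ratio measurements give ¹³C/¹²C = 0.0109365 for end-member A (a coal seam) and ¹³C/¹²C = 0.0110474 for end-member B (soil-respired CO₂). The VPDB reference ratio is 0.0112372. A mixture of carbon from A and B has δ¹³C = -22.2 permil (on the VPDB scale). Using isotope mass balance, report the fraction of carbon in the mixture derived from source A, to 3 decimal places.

0.538

δ_A = (0.0109365/0.0112372 − 1)×1000 = (0.973241 − 1)×1000 = -26.759 permil
δ_B = (0.0110474/0.0112372 − 1)×1000 = (0.983110 − 1)×1000 = -16.890 permil
f_A = (δ_mix − δ_B)/(δ_A − δ_B) = (-22.2 − (-16.890))/(-26.759 − (-16.890))
f_A = -5.310 / -9.869 = 0.5380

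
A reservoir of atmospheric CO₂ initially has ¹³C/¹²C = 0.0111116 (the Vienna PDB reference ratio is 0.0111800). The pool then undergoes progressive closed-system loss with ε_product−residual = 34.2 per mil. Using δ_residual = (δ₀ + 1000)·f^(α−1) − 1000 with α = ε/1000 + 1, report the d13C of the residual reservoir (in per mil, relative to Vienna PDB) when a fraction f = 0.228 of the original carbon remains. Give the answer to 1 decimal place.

-55.1 per mil

δ₀ = (0.0111116/0.0111800 − 1)×1000 = (0.993882 − 1)×1000 = -6.118 per mil
α − 1 = ε/1000 = 0.0342
f^(α−1) = 0.228^(0.0342) = 0.950695
δ_res = (-6.118 + 1000) × 0.950695 − 1000 = 944.879 − 1000 = -55.12 per mil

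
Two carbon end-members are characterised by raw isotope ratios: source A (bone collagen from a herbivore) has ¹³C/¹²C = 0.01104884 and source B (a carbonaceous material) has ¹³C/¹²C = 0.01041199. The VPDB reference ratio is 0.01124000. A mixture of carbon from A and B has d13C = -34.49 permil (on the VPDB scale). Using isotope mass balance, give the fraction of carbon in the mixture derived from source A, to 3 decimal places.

0.691

δ_A = (0.01104884/0.01124000 − 1)×1000 = (0.982993 − 1)×1000 = -17.007 permil
δ_B = (0.01041199/0.01124000 − 1)×1000 = (0.926334 − 1)×1000 = -73.666 permil
f_A = (δ_mix − δ_B)/(δ_A − δ_B) = (-34.49 − (-73.666))/(-17.007 − (-73.666))
f_A = 39.176 / 56.659 = 0.6914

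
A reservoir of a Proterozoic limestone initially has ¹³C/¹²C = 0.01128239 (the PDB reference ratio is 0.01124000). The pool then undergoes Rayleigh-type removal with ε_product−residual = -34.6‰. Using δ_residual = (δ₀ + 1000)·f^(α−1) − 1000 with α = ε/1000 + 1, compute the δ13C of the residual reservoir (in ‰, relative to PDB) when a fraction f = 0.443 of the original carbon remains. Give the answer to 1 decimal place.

32.5‰

δ₀ = (0.01128239/0.01124000 − 1)×1000 = (1.003771 − 1)×1000 = 3.771‰
α − 1 = ε/1000 = -0.0346
f^(α−1) = 0.443^(-0.0346) = 1.028571
δ_res = (3.771 + 1000) × 1.028571 − 1000 = 1032.450 − 1000 = 32.45‰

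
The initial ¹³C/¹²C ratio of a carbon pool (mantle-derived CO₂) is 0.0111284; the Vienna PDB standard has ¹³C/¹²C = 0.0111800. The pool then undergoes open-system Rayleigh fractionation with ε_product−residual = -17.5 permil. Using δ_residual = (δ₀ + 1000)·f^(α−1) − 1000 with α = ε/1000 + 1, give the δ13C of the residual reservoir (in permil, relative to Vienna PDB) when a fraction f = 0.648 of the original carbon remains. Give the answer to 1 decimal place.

δ₀ = (0.0111284/0.0111800 − 1)×1000 = (0.995385 − 1)×1000 = -4.615 permil
α − 1 = ε/1000 = -0.0175
f^(α−1) = 0.648^(-0.0175) = 1.007622
δ_res = (-4.615 + 1000) × 1.007622 − 1000 = 1002.971 − 1000 = 2.97 permil

3.0 permil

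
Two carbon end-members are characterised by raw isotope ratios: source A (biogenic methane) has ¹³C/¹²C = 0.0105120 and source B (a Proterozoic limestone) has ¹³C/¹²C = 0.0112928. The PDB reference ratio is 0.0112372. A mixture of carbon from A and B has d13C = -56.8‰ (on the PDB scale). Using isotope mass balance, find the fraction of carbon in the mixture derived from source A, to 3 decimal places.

0.889

δ_A = (0.0105120/0.0112372 − 1)×1000 = (0.935464 − 1)×1000 = -64.536‰
δ_B = (0.0112928/0.0112372 − 1)×1000 = (1.004948 − 1)×1000 = 4.948‰
f_A = (δ_mix − δ_B)/(δ_A − δ_B) = (-56.8 − (4.948))/(-64.536 − (4.948))
f_A = -61.748 / -69.484 = 0.8887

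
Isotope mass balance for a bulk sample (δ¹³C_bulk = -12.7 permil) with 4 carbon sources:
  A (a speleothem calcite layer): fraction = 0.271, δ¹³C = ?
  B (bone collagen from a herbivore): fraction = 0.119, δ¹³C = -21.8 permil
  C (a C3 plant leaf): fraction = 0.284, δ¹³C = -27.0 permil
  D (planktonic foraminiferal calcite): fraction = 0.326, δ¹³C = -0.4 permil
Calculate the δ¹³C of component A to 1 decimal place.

Isotope mass balance: δ_bulk = Σ fᵢ·δᵢ.
-12.7 = 0.271×δ_A + 0.119×(-21.8) + 0.284×(-27.0) + 0.326×(-0.4)
0.271·δ_A = -12.7 − (-10.393) = -2.307
δ_A = -2.307 / 0.271 = -8.51 permil

-8.5 permil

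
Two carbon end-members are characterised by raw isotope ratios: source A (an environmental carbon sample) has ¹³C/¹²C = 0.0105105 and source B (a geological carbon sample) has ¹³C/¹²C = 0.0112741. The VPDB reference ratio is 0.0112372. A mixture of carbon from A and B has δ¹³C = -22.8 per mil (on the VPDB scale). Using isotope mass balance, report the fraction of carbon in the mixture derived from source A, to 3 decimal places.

0.384

δ_A = (0.0105105/0.0112372 − 1)×1000 = (0.935331 − 1)×1000 = -64.669 per mil
δ_B = (0.0112741/0.0112372 − 1)×1000 = (1.003284 − 1)×1000 = 3.284 per mil
f_A = (δ_mix − δ_B)/(δ_A − δ_B) = (-22.8 − (3.284))/(-64.669 − (3.284))
f_A = -26.084 / -67.953 = 0.3839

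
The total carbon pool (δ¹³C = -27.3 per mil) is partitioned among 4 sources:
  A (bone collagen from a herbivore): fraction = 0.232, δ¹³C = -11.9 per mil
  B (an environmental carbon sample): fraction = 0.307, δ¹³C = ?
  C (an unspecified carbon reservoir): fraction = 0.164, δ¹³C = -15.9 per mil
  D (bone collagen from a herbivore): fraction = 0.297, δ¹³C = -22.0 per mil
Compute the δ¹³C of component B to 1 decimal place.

-50.2 per mil

Isotope mass balance: δ_bulk = Σ fᵢ·δᵢ.
-27.3 = 0.232×(-11.9) + 0.307×δ_B + 0.164×(-15.9) + 0.297×(-22.0)
0.307·δ_B = -27.3 − (-11.902) = -15.398
δ_B = -15.398 / 0.307 = -50.16 per mil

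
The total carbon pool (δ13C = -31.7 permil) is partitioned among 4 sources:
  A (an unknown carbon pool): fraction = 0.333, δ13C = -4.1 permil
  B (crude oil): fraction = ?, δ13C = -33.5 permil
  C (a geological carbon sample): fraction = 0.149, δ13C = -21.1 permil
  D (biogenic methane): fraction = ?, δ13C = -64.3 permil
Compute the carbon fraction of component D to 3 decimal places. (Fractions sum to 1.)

0.319

Let f_D and f_B be the unknown fractions; fractions sum to 1 so f_D + f_B = 0.518.
Mass balance: Σ fᵢ·δᵢ = δ_bulk ⇒ f_D·(-64.3) + f_B·(-33.5) = -31.7 − (-4.509) = -27.191
Substitute f_B = 0.518 − f_D:
f_D·(-64.3 − -33.5) = -27.191 − 0.518×(-33.5) = -9.838
f_D = -9.838 / -30.8 = 0.3194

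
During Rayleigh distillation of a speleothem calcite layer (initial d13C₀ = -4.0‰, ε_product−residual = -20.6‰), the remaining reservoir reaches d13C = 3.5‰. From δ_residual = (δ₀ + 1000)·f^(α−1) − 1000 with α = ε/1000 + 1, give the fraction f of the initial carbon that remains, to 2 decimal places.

α − 1 = ε/1000 = -0.0206
(δ_res + 1000)/(δ₀ + 1000) = (3.5 + 1000)/(-4.0 + 1000) = 1003.5/996.0 = 1.007530
f = 1.007530^(1/-0.0206) = exp(ln(1.007530)/-0.0206) = exp(0.00750/-0.0206)
f = exp(-0.3642) = 0.6948

0.69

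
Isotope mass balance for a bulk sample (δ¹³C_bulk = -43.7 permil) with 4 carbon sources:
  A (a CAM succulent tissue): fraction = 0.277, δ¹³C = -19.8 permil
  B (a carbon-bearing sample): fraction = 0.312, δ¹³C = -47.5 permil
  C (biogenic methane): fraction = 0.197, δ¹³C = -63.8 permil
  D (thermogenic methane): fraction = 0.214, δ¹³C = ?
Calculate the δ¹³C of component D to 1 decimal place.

-50.6 permil

Isotope mass balance: δ_bulk = Σ fᵢ·δᵢ.
-43.7 = 0.277×(-19.8) + 0.312×(-47.5) + 0.197×(-63.8) + 0.214×δ_D
0.214·δ_D = -43.7 − (-32.873) = -10.827
δ_D = -10.827 / 0.214 = -50.59 permil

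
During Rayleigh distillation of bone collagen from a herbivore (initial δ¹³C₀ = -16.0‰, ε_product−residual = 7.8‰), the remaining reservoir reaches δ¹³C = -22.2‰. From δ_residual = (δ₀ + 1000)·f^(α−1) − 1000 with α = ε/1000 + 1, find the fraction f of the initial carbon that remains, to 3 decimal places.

α − 1 = ε/1000 = 0.0078
(δ_res + 1000)/(δ₀ + 1000) = (-22.2 + 1000)/(-16.0 + 1000) = 977.8/984.0 = 0.993699
f = 0.993699^(1/0.0078) = exp(ln(0.993699)/0.0078) = exp(-0.00632/0.0078)
f = exp(-0.8104) = 0.4447

0.445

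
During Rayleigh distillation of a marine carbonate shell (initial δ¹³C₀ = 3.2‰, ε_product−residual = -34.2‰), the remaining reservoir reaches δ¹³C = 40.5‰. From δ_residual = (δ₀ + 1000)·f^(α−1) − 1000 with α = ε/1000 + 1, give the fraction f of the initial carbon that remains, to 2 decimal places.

0.34

α − 1 = ε/1000 = -0.0342
(δ_res + 1000)/(δ₀ + 1000) = (40.5 + 1000)/(3.2 + 1000) = 1040.5/1003.2 = 1.037181
f = 1.037181^(1/-0.0342) = exp(ln(1.037181)/-0.0342) = exp(0.03651/-0.0342)
f = exp(-1.0674) = 0.3439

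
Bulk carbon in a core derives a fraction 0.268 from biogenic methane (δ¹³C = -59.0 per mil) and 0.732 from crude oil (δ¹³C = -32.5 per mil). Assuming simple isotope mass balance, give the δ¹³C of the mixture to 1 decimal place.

-39.6 per mil

δ_mix = f_A·δ_A + f_B·δ_B
δ_mix = 0.268 × (-59.0) + 0.732 × (-32.5)
δ_mix = -15.81 + -23.79 = -39.60 per mil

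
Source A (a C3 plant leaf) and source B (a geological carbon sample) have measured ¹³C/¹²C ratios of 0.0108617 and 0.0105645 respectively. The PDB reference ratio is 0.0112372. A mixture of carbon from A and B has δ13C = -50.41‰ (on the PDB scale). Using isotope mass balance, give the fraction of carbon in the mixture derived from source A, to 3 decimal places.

δ_A = (0.0108617/0.0112372 − 1)×1000 = (0.966584 − 1)×1000 = -33.416‰
δ_B = (0.0105645/0.0112372 − 1)×1000 = (0.940136 − 1)×1000 = -59.864‰
f_A = (δ_mix − δ_B)/(δ_A − δ_B) = (-50.41 − (-59.864))/(-33.416 − (-59.864))
f_A = 9.454 / 26.448 = 0.3574

0.357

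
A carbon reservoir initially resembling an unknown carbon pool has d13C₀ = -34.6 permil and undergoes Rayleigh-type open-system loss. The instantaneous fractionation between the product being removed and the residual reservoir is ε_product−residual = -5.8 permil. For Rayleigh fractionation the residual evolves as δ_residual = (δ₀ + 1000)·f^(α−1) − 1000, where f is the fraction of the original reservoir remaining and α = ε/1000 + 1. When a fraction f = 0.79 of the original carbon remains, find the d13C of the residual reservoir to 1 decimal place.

-33.3 permil

Rayleigh residual: δ_res = (δ₀ + 1000)·f^(α−1) − 1000
α = ε/1000 + 1 = 0.99420, so α − 1 = -0.00580
f^(α−1) = 0.79^(-0.00580) = 1.001368
δ_res = (-34.6 + 1000) × 1.001368 − 1000 = 966.721 − 1000 = -33.28 permil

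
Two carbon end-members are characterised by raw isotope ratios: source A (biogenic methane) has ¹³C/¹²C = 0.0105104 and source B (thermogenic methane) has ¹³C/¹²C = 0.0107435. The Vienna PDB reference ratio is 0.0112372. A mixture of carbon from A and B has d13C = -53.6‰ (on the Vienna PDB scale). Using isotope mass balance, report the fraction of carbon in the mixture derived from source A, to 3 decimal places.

0.466

δ_A = (0.0105104/0.0112372 − 1)×1000 = (0.935322 − 1)×1000 = -64.678‰
δ_B = (0.0107435/0.0112372 − 1)×1000 = (0.956066 − 1)×1000 = -43.934‰
f_A = (δ_mix − δ_B)/(δ_A − δ_B) = (-53.6 − (-43.934))/(-64.678 − (-43.934))
f_A = -9.666 / -20.744 = 0.4660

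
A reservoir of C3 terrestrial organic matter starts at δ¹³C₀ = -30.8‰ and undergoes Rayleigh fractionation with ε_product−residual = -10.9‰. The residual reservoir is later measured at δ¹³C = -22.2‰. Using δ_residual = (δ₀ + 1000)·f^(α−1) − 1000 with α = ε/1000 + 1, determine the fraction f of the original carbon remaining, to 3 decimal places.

α − 1 = ε/1000 = -0.0109
(δ_res + 1000)/(δ₀ + 1000) = (-22.2 + 1000)/(-30.8 + 1000) = 977.8/969.2 = 1.008873
f = 1.008873^(1/-0.0109) = exp(ln(1.008873)/-0.0109) = exp(0.00883/-0.0109)
f = exp(-0.8105) = 0.4446

0.445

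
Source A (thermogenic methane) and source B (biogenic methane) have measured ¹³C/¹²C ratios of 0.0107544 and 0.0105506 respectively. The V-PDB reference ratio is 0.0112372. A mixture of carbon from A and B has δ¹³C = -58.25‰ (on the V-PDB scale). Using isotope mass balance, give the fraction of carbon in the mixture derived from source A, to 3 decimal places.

δ_A = (0.0107544/0.0112372 − 1)×1000 = (0.957036 − 1)×1000 = -42.964‰
δ_B = (0.0105506/0.0112372 − 1)×1000 = (0.938899 − 1)×1000 = -61.101‰
f_A = (δ_mix − δ_B)/(δ_A − δ_B) = (-58.25 − (-61.101))/(-42.964 − (-61.101))
f_A = 2.851 / 18.136 = 0.1572

0.157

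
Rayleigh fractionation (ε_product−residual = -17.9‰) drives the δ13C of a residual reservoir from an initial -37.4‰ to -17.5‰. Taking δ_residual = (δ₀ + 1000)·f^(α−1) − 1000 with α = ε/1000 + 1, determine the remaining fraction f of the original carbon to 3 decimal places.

0.319

α − 1 = ε/1000 = -0.0179
(δ_res + 1000)/(δ₀ + 1000) = (-17.5 + 1000)/(-37.4 + 1000) = 982.5/962.6 = 1.020673
f = 1.020673^(1/-0.0179) = exp(ln(1.020673)/-0.0179) = exp(0.02046/-0.0179)
f = exp(-1.1432) = 0.3188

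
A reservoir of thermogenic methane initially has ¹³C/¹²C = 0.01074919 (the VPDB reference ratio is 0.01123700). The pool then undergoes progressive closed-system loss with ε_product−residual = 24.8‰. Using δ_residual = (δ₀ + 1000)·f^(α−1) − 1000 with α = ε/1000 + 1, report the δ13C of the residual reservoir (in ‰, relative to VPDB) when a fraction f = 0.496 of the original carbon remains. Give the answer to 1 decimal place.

-59.9‰

δ₀ = (0.01074919/0.01123700 − 1)×1000 = (0.956589 − 1)×1000 = -43.411‰
α − 1 = ε/1000 = 0.0248
f^(α−1) = 0.496^(0.0248) = 0.982761
δ_res = (-43.411 + 1000) × 0.982761 − 1000 = 940.098 − 1000 = -59.90‰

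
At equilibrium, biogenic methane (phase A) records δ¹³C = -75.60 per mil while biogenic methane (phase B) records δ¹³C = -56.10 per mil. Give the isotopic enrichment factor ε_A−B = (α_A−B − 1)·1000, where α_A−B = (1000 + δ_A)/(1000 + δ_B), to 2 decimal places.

-20.66 per mil

α_A−B = (1000 + -75.60) / (1000 + -56.10) = 924.40 / 943.90 = 0.979341
ε_A−B = (0.979341 − 1) × 1000 = -20.659 per mil
(The approximation ε ≈ δ_A − δ_B would give -19.50 per mil.)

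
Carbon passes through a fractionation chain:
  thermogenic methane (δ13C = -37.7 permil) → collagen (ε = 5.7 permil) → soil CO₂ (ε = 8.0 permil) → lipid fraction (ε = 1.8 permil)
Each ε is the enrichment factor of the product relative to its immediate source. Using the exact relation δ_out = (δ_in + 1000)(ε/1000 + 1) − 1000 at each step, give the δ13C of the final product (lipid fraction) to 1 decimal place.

-22.7 permil

step 1: δ = (-37.70 + 1000)·(5.7/1000 + 1) − 1000 = -32.21 permil
step 2: δ = (-32.21 + 1000)·(8.0/1000 + 1) − 1000 = -24.47 permil
step 3: δ = (-24.47 + 1000)·(1.8/1000 + 1) − 1000 = -22.72 permil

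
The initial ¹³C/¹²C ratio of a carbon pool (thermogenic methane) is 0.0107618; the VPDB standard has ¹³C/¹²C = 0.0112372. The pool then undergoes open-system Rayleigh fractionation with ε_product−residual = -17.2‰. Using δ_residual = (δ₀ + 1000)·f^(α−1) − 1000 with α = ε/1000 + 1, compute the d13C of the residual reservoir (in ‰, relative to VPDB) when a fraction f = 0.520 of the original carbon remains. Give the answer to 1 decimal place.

δ₀ = (0.0107618/0.0112372 − 1)×1000 = (0.957694 − 1)×1000 = -42.306‰
α − 1 = ε/1000 = -0.0172
f^(α−1) = 0.520^(-0.0172) = 1.011311
δ_res = (-42.306 + 1000) × 1.011311 − 1000 = 968.527 − 1000 = -31.47‰

-31.5‰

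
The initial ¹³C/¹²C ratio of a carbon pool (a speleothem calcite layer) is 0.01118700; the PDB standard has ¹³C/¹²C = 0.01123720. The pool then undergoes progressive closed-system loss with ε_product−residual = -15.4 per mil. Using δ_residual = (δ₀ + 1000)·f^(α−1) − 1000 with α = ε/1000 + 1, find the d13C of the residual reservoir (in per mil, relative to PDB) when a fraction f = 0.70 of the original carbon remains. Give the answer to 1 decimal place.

1.0 per mil

δ₀ = (0.01118700/0.01123720 − 1)×1000 = (0.995533 − 1)×1000 = -4.467 per mil
α − 1 = ε/1000 = -0.0154
f^(α−1) = 0.70^(-0.0154) = 1.005508
δ_res = (-4.467 + 1000) × 1.005508 − 1000 = 1001.016 − 1000 = 1.02 per mil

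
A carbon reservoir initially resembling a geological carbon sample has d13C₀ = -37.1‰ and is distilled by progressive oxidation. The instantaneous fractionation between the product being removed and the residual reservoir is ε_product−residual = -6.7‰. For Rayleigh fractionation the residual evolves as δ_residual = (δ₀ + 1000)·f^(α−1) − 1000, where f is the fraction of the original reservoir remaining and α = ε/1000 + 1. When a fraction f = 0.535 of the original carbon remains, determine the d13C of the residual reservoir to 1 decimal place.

Rayleigh residual: δ_res = (δ₀ + 1000)·f^(α−1) − 1000
α = ε/1000 + 1 = 0.99330, so α − 1 = -0.00670
f^(α−1) = 0.535^(-0.00670) = 1.004200
δ_res = (-37.1 + 1000) × 1.004200 − 1000 = 966.944 − 1000 = -33.06‰

-33.1‰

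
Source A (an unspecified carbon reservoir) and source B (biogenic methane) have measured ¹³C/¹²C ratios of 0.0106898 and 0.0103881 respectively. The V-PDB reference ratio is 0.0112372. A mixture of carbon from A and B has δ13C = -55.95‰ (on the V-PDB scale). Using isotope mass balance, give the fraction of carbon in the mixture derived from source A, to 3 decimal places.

δ_A = (0.0106898/0.0112372 − 1)×1000 = (0.951287 − 1)×1000 = -48.713‰
δ_B = (0.0103881/0.0112372 − 1)×1000 = (0.924438 − 1)×1000 = -75.562‰
f_A = (δ_mix − δ_B)/(δ_A − δ_B) = (-55.95 − (-75.562))/(-48.713 − (-75.562))
f_A = 19.612 / 26.848 = 0.7305

0.730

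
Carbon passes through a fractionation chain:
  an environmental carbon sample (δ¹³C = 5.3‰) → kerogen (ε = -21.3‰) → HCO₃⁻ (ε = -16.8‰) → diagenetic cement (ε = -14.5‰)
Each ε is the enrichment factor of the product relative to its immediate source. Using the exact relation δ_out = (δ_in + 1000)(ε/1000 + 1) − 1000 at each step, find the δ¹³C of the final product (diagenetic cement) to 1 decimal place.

-46.7‰

step 1: δ = (5.30 + 1000)·(-21.3/1000 + 1) − 1000 = -16.11‰
step 2: δ = (-16.11 + 1000)·(-16.8/1000 + 1) − 1000 = -32.64‰
step 3: δ = (-32.64 + 1000)·(-14.5/1000 + 1) − 1000 = -46.67‰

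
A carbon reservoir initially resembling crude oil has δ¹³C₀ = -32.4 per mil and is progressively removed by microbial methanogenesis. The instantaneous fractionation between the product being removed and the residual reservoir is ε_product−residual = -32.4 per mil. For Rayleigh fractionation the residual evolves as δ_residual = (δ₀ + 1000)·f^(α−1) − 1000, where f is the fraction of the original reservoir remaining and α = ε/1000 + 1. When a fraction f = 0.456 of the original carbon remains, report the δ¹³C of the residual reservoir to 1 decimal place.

-7.5 per mil

Rayleigh residual: δ_res = (δ₀ + 1000)·f^(α−1) − 1000
α = ε/1000 + 1 = 0.96760, so α − 1 = -0.03240
f^(α−1) = 0.456^(-0.03240) = 1.025769
δ_res = (-32.4 + 1000) × 1.025769 − 1000 = 992.534 − 1000 = -7.47 per mil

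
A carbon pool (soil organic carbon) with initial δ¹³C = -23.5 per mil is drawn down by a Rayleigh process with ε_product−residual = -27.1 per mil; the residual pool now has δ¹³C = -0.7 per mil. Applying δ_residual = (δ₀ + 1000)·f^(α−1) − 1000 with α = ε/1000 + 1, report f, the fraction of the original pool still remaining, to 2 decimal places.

α − 1 = ε/1000 = -0.0271
(δ_res + 1000)/(δ₀ + 1000) = (-0.7 + 1000)/(-23.5 + 1000) = 999.3/976.5 = 1.023349
f = 1.023349^(1/-0.0271) = exp(ln(1.023349)/-0.0271) = exp(0.02308/-0.0271)
f = exp(-0.8517) = 0.4267

0.43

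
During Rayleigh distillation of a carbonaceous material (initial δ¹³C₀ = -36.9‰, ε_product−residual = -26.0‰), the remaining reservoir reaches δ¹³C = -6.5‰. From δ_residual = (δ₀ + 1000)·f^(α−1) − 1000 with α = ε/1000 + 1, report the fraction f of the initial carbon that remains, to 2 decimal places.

0.30

α − 1 = ε/1000 = -0.0260
(δ_res + 1000)/(δ₀ + 1000) = (-6.5 + 1000)/(-36.9 + 1000) = 993.5/963.1 = 1.031565
f = 1.031565^(1/-0.0260) = exp(ln(1.031565)/-0.0260) = exp(0.03108/-0.0260)
f = exp(-1.1953) = 0.3026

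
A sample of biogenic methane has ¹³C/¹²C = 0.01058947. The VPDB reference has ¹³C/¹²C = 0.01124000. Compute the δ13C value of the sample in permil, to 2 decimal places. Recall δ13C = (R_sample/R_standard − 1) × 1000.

δ13C = (R_sample / R_standard − 1) × 1000
R_sample / R_standard = 0.01058947 / 0.01124000 = 0.942124
δ13C = (0.942124 − 1) × 1000 = -57.876 permil

-57.88 permil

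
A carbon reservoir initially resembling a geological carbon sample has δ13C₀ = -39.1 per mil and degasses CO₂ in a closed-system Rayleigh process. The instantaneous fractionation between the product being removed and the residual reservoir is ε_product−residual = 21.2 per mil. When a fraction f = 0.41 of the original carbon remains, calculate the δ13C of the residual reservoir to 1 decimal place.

-57.1 per mil

Rayleigh residual: δ_res = (δ₀ + 1000)·f^(α−1) − 1000
α = ε/1000 + 1 = 1.02120, so α − 1 = 0.02120
f^(α−1) = 0.41^(0.02120) = 0.981276
δ_res = (-39.1 + 1000) × 0.981276 − 1000 = 942.908 − 1000 = -57.09 per mil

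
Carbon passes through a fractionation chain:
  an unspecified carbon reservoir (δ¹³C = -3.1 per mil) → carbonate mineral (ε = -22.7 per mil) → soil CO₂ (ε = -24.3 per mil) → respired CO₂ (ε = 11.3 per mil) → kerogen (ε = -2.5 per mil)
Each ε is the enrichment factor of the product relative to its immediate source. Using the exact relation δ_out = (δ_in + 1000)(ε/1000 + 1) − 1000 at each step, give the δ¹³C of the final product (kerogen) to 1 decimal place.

-41.1 per mil

step 1: δ = (-3.10 + 1000)·(-22.7/1000 + 1) − 1000 = -25.73 per mil
step 2: δ = (-25.73 + 1000)·(-24.3/1000 + 1) − 1000 = -49.40 per mil
step 3: δ = (-49.40 + 1000)·(11.3/1000 + 1) − 1000 = -38.66 per mil
step 4: δ = (-38.66 + 1000)·(-2.5/1000 + 1) − 1000 = -41.07 per mil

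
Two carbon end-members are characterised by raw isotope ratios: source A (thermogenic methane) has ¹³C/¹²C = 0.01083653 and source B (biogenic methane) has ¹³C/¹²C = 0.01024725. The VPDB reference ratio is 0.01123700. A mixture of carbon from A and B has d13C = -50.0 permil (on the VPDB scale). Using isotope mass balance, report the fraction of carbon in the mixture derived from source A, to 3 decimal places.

δ_A = (0.01083653/0.01123700 − 1)×1000 = (0.964361 − 1)×1000 = -35.639 permil
δ_B = (0.01024725/0.01123700 − 1)×1000 = (0.911920 − 1)×1000 = -88.080 permil
f_A = (δ_mix − δ_B)/(δ_A − δ_B) = (-50.0 − (-88.080))/(-35.639 − (-88.080))
f_A = 38.080 / 52.441 = 0.7261

0.726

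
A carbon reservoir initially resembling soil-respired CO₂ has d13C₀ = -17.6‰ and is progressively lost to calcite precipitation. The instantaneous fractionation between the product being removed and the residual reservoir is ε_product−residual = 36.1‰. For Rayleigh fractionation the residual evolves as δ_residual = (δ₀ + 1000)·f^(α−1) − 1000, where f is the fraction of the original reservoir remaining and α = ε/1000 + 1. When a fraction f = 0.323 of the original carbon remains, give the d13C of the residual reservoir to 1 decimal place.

-56.9‰

Rayleigh residual: δ_res = (δ₀ + 1000)·f^(α−1) − 1000
α = ε/1000 + 1 = 1.03610, so α − 1 = 0.03610
f^(α−1) = 0.323^(0.03610) = 0.960024
δ_res = (-17.6 + 1000) × 0.960024 − 1000 = 943.128 − 1000 = -56.87‰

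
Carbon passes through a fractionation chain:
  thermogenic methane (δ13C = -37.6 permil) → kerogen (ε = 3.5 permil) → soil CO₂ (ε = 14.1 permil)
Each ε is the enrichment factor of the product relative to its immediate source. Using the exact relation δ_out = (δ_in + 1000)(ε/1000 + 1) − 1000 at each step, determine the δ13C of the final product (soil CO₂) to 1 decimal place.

step 1: δ = (-37.60 + 1000)·(3.5/1000 + 1) − 1000 = -34.23 permil
step 2: δ = (-34.23 + 1000)·(14.1/1000 + 1) − 1000 = -20.61 permil

-20.6 permil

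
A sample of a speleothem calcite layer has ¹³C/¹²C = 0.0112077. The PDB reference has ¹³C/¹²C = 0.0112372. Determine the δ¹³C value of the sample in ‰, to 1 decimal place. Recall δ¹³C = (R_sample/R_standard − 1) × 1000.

-2.6‰

δ¹³C = (R_sample / R_standard − 1) × 1000
R_sample / R_standard = 0.0112077 / 0.0112372 = 0.997375
δ¹³C = (0.997375 − 1) × 1000 = -2.63‰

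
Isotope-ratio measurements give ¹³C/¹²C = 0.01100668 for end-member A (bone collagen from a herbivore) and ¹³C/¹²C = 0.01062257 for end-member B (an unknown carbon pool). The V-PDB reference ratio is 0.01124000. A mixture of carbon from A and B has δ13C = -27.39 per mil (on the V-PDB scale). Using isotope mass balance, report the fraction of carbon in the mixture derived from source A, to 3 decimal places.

0.806

δ_A = (0.01100668/0.01124000 − 1)×1000 = (0.979242 − 1)×1000 = -20.758 per mil
δ_B = (0.01062257/0.01124000 − 1)×1000 = (0.945069 − 1)×1000 = -54.931 per mil
f_A = (δ_mix − δ_B)/(δ_A − δ_B) = (-27.39 − (-54.931))/(-20.758 − (-54.931))
f_A = 27.541 / 34.173 = 0.8059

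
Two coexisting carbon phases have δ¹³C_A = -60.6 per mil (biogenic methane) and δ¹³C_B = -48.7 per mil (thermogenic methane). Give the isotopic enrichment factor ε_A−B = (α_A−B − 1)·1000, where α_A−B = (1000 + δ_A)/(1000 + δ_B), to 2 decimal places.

α_A−B = (1000 + -60.6) / (1000 + -48.7) = 939.4 / 951.3 = 0.987491
ε_A−B = (0.987491 − 1) × 1000 = -12.509 per mil
(The approximation ε ≈ δ_A − δ_B would give -11.9 per mil.)

-12.51 per mil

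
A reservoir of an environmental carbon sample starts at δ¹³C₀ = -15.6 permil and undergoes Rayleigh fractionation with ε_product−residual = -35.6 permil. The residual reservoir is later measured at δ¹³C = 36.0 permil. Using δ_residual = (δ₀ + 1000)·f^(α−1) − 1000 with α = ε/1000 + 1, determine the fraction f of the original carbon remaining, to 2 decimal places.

0.24

α − 1 = ε/1000 = -0.0356
(δ_res + 1000)/(δ₀ + 1000) = (36.0 + 1000)/(-15.6 + 1000) = 1036.0/984.4 = 1.052418
f = 1.052418^(1/-0.0356) = exp(ln(1.052418)/-0.0356) = exp(0.05109/-0.0356)
f = exp(-1.4351) = 0.2381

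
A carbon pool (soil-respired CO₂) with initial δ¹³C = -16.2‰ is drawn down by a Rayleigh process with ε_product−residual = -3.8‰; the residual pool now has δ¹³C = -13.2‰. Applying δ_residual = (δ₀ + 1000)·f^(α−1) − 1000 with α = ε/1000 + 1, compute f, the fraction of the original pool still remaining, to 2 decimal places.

0.45

α − 1 = ε/1000 = -0.0038
(δ_res + 1000)/(δ₀ + 1000) = (-13.2 + 1000)/(-16.2 + 1000) = 986.8/983.8 = 1.003049
f = 1.003049^(1/-0.0038) = exp(ln(1.003049)/-0.0038) = exp(0.00304/-0.0038)
f = exp(-0.8013) = 0.4488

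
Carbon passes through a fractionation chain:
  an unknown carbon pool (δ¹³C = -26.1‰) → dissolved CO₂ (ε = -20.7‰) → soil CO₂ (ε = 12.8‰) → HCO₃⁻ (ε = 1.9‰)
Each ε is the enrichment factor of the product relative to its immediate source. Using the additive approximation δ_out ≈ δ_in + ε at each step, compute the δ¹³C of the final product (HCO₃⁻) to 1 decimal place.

-32.1‰

step 1: δ ≈ -26.1 + (-20.7) = -46.8‰
step 2: δ ≈ -46.8 + (12.8) = -34.0‰
step 3: δ ≈ -34.0 + (1.9) = -32.1‰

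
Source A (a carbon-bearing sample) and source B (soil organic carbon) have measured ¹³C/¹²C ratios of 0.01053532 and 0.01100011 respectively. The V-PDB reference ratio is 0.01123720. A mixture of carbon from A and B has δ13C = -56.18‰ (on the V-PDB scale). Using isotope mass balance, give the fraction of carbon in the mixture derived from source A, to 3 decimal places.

δ_A = (0.01053532/0.01123720 − 1)×1000 = (0.937540 − 1)×1000 = -62.460‰
δ_B = (0.01100011/0.01123720 − 1)×1000 = (0.978901 − 1)×1000 = -21.099‰
f_A = (δ_mix − δ_B)/(δ_A − δ_B) = (-56.18 − (-21.099))/(-62.460 − (-21.099))
f_A = -35.081 / -41.362 = 0.8482

0.848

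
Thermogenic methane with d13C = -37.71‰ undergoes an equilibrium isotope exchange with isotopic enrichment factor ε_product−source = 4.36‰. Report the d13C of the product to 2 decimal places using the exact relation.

To first order, δ_product ≈ δ_source + ε = -33.35‰.
Exactly, δ_product = (δ_source + 1000)·(ε/1000 + 1) − 1000.
δ_product = (-37.71 + 1000) × (4.36/1000 + 1) − 1000
δ_product = -33.514‰

-33.51‰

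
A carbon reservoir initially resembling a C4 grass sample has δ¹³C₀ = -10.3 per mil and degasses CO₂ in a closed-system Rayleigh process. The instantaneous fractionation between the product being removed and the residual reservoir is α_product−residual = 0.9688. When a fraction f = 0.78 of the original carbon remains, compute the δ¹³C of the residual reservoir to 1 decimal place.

Rayleigh residual: δ_res = (δ₀ + 1000)·f^(α−1) − 1000
α − 1 = -0.03120
f^(α−1) = 0.78^(-0.03120) = 1.007782
δ_res = (-10.3 + 1000) × 1.007782 − 1000 = 997.402 − 1000 = -2.60 per mil

-2.6 per mil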